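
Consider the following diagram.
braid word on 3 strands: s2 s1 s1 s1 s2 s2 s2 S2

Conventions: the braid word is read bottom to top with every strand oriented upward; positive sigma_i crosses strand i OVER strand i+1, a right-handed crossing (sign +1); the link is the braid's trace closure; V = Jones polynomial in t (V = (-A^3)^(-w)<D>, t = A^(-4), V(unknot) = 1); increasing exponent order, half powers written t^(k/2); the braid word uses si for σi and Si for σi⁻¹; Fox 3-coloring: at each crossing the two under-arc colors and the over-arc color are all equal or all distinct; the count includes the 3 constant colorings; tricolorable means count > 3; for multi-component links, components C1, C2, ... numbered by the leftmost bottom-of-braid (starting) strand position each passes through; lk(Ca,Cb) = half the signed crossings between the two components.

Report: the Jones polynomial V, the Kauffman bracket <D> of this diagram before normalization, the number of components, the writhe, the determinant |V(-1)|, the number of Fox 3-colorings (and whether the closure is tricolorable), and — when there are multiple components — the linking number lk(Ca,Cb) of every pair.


Jones polynomial: V(t) = t^2 + 2t^4 - 2t^5 + t^6 - 2t^7 + t^8
<D> = A^-14 - 2A^-10 + A^-6 - 2A^-2 + 2A^2 + A^10; writhe +6
components 1, writhe +6 (8 crossings)
3-colorings: 27 of 3^8, det 9 — tricolorable
note: det 9 = |V(-1)|; divisible by 3, so tricolorable


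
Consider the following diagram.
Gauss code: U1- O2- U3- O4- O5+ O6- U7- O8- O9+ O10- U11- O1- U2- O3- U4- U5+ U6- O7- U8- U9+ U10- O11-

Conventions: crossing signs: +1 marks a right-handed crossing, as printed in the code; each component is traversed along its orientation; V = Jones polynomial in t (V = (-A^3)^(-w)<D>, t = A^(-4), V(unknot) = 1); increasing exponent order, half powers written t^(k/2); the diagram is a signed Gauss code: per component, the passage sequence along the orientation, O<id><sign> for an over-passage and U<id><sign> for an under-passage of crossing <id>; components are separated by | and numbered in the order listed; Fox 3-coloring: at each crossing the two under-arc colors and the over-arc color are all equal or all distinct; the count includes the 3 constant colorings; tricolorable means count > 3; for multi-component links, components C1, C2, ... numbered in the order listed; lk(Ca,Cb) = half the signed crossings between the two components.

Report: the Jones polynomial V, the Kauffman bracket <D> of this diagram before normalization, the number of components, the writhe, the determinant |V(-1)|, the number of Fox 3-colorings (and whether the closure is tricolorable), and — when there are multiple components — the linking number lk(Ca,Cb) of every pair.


V = -t^-10 + t^-9 - t^-8 + t^-7 - t^-6 + t^-5 + t^-3
<D> = -A^-9 - A^-1 + A^3 - A^7 + A^11 - A^15 + A^19 (w = -7)
1 component over 11 crossings, w = -7
3 Fox colorings among 3^11, |V(-1)| = 7: not tricolorable
why: |V(-1)| = 7: so not tricolorable, since 3 does not divide 7


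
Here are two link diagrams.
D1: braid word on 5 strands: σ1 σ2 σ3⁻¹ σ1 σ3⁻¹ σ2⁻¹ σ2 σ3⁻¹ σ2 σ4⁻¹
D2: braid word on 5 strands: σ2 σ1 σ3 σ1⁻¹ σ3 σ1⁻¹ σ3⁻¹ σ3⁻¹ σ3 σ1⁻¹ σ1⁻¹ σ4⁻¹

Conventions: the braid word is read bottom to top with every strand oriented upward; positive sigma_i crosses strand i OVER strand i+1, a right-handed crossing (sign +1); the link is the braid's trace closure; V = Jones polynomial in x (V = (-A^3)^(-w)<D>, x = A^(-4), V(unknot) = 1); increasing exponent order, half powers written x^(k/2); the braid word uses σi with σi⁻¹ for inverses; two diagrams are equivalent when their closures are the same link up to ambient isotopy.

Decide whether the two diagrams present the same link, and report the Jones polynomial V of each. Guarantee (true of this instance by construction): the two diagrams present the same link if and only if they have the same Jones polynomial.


same link: no
V(D1) = -x^-3 + x^-2 - x^-1 + 3 - x + x^2 - x^3  [10 crossings, <D> = -A^-12 + A^-8 - A^-4 + 3 - A^4 + A^8 - A^12, w = 0]
V(D2) = -x^-4 + x^-3 + x^-1  [12 crossings, <D> = A^-2 + A^6 - A^10, w = -2]
insight: 2 values of V(x) split the 2 diagrams


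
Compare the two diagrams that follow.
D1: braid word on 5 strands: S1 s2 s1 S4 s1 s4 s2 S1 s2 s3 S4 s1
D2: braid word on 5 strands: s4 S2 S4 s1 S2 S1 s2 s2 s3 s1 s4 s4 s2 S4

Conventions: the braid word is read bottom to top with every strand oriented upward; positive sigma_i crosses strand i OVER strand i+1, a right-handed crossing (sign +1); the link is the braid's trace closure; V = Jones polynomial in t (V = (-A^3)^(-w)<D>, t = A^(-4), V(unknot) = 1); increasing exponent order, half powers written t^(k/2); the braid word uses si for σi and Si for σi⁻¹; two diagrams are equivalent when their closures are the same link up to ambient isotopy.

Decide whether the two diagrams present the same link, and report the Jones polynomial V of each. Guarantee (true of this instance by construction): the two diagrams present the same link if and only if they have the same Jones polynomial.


same link: no
V(D1) = t - t^2 + 2t^3 - t^4 + t^5 - t^6  [12 crossings, <D> = -A^-12 + A^-8 - A^-4 + 2 - A^4 + A^8, w = +4]
V(D2) = t + t^3 - t^4  (w +4, c 14, <D> = -A^-4 + 1 + A^8)
note: 2 values of V(t) split the 2 diagrams


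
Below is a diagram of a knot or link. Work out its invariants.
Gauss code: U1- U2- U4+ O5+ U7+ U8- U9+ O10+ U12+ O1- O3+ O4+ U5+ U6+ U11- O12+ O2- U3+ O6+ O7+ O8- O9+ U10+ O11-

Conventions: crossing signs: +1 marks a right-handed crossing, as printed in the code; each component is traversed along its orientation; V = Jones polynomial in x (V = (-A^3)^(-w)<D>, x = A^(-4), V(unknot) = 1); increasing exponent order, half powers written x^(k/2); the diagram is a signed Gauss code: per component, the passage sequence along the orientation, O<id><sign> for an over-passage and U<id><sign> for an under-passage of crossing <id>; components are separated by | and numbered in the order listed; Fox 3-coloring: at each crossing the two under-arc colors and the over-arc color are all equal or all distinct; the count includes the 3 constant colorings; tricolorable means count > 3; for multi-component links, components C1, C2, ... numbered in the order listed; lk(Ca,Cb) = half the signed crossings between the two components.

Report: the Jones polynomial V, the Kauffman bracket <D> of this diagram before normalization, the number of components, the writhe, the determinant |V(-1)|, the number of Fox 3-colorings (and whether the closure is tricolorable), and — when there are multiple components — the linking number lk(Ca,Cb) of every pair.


V(x) = x + x^3 - x^4
bracket: -A^-4 + 1 + A^8, w = +4
1 component, writhe +4, over 12 crossings
det 3, colorings 9 of 3^12 — tricolorable
observation: the span of V is 3, forcing >= 3 crossings in any diagram


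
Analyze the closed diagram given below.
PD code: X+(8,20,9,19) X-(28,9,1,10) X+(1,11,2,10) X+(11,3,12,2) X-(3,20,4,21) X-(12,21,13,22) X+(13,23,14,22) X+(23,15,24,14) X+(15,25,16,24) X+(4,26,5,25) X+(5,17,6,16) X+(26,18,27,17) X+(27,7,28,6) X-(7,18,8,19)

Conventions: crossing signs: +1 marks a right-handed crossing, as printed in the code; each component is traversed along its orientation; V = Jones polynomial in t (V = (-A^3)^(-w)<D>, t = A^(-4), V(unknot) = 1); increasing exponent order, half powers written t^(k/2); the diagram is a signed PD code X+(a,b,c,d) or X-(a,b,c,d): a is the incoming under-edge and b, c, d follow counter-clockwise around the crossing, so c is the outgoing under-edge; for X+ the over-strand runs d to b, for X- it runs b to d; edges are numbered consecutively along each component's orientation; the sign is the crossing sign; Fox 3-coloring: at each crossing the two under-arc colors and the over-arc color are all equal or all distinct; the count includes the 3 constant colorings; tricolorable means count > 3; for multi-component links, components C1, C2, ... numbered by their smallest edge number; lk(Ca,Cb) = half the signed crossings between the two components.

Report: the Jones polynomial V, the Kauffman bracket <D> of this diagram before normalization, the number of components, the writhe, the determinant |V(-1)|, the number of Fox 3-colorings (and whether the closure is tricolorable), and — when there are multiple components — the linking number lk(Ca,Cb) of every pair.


V = t^2 + 2t^4 - 2t^5 + t^6 - 2t^7 + t^8
<D> = A^-14 - 2A^-10 + A^-6 - 2A^-2 + 2A^2 + A^10 (w = +6)
1 component over 14 crossings, w = +6
27 Fox colorings among 3^14, |V(-1)| = 9: tricolorable
why: |V(-1)| = 9: so tricolorable, since 3 divides 9


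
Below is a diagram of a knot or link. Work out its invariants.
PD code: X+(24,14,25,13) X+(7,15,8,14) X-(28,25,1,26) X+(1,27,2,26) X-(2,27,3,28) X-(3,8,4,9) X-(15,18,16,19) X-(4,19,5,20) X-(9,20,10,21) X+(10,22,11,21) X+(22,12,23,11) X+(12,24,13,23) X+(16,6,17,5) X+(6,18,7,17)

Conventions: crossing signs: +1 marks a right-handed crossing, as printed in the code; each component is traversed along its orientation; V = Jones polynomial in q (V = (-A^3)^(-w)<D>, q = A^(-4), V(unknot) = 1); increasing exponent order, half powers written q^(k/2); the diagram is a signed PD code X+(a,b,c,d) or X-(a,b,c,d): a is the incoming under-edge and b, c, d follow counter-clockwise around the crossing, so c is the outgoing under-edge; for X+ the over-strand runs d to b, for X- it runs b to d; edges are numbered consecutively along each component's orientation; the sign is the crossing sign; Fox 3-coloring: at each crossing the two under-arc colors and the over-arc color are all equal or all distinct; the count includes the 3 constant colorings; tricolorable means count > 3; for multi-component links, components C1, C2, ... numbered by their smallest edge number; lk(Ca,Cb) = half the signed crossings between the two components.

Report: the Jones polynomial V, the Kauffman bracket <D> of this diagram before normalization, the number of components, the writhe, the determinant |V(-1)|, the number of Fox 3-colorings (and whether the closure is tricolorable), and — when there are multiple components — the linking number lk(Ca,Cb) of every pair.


Jones polynomial: V(q) = q - q^2 + 2q^3 - q^4 + q^5 - q^6
<D> = -A^-18 + A^-14 - A^-10 + 2A^-6 - A^-2 + A^2; writhe +2
components 1, writhe +2 (14 crossings)
3-colorings: 3 of 3^14, det 7 — not tricolorable
note: det 7 = |V(-1)|; not divisible by 3, so not tricolorable


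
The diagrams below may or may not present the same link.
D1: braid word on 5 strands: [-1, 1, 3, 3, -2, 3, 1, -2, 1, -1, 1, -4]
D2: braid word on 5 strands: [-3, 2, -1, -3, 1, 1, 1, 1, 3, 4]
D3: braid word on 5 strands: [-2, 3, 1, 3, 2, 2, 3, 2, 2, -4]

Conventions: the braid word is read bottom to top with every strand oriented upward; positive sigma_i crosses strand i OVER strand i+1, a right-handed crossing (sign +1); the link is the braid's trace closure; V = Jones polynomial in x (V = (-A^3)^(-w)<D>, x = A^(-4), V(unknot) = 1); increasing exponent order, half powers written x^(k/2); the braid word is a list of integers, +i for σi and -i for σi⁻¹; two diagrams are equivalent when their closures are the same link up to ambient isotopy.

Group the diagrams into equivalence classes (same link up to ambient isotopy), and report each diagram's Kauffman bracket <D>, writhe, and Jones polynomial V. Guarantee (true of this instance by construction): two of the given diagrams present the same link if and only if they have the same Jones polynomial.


grouping into links: {D1} | {D2} | {D3}
V(D1) = x^-1 - 2 + 3x - 3x^2 + 4x^3 - 3x^4 + 2x^5 - x^6  (w +2, c 12, <D> = -A^-18 + 2A^-14 - 3A^-10 + 4A^-6 - 3A^-2 + 3A^2 - 2A^6 + A^10)
D2 (bracket -A^-4 + 1 + A^8; 10 crossings at w = +4): V = x + x^3 - x^4
D3 (bracket -A^-10 + A^-6 - A^-2 + A^2 + A^10; 10 crossings at w = +6): V = x^2 + x^4 - x^5 + x^6 - x^7
why: comparing 3 Jones polynomials yields 3 groups


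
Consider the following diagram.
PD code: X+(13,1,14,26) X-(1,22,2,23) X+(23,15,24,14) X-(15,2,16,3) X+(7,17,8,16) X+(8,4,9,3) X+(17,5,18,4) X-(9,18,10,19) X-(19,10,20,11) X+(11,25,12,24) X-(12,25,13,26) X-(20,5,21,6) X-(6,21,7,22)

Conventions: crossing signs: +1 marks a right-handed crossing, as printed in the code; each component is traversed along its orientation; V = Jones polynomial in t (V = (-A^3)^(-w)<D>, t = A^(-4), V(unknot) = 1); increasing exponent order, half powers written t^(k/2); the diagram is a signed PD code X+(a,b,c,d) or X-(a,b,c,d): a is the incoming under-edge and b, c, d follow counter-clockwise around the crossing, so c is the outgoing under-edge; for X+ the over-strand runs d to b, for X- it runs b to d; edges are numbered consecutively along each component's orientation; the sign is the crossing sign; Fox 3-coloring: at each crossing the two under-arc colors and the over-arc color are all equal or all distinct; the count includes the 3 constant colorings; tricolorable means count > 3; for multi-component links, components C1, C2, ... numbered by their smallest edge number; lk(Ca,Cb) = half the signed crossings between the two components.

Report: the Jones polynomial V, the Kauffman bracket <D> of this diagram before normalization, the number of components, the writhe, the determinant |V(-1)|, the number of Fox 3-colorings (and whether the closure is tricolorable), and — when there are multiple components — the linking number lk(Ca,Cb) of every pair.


V = t^-4 - t^-3 + t^-2 - 2t^-1 + 2 - t + t^2
<D> = -A^-11 + A^-7 - 2A^-3 + 2A - A^5 + A^9 - A^13 (w = -1)
1 component over 13 crossings, w = -1
9 Fox colorings among 3^13, |V(-1)| = 9: tricolorable
why: w = -1 (over 13 crossings) is diagram-only; (-A^3)^(1) removes it from V


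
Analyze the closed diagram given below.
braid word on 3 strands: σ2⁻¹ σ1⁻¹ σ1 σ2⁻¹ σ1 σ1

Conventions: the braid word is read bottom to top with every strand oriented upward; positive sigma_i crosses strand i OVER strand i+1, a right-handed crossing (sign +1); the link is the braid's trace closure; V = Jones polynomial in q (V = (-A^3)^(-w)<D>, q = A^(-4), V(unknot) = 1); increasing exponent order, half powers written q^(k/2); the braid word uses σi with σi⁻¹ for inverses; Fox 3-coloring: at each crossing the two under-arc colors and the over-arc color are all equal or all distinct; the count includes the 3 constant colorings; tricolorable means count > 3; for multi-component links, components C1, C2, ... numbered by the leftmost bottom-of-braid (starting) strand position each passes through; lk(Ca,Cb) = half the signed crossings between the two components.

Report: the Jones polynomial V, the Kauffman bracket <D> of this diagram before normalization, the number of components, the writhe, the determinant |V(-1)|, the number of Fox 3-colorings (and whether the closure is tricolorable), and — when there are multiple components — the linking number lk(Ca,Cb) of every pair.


Jones polynomial: V(q) = q^-2 + 2 + q^2
<D> = A^-8 + 2 + A^8; writhe 0
components 3, writhe 0 (6 crossings)
linking number lk(C1,C2) = +1
lk(C1,C3): 0
lk(C2,C3) = -1
3-colorings: 3 of 3^6, det 4 — not tricolorable
note: summing lk over 3 pairs gives 0


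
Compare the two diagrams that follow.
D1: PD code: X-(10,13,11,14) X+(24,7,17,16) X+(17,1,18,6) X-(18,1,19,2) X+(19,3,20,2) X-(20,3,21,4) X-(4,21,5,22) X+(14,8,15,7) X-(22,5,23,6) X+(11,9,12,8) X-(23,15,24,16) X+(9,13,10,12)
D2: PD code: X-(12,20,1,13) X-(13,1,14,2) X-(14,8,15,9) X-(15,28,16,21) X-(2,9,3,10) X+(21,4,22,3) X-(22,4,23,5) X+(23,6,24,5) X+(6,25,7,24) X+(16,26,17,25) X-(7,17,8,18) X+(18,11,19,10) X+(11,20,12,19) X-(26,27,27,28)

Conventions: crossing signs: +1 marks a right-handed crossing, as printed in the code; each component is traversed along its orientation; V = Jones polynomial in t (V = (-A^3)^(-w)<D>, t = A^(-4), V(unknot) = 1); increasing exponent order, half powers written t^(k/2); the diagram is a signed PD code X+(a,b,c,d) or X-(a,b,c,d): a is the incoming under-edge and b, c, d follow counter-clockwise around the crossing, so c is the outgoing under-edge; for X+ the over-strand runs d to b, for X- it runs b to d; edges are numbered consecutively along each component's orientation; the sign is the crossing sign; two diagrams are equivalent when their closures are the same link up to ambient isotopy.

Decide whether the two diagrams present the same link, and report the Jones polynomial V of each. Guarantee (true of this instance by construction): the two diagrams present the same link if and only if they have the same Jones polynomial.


same link: no
V(D1) = t^-3 + t^-2 + t^-1 + 1  [12 crossings, <D> = 1 + A^4 + A^8 + A^12, w = 0]
V(D2) = t^-2 + 2 + t^2  (w -2, c 14, <D> = A^-14 + 2A^-6 + A^2)
note: comparing 2 Jones polynomials yields 2 groups


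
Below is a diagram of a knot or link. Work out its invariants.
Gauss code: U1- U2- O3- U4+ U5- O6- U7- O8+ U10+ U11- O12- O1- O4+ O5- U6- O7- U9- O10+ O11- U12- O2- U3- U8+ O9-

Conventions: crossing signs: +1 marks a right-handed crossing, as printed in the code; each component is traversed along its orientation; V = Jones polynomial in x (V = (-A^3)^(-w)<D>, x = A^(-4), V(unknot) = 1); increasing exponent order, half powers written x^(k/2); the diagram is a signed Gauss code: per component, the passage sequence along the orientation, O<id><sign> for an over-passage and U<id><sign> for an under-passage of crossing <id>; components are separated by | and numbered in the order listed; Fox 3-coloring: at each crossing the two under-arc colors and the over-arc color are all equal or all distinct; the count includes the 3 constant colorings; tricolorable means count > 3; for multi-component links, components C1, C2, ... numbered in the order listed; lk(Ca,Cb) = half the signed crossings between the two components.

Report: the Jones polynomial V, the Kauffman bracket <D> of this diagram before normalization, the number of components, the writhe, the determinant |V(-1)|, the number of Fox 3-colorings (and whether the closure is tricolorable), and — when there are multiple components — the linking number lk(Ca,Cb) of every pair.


V = x^-8 - 2x^-7 + x^-6 - 2x^-5 + 2x^-4 + x^-2
<D> = A^-10 + 2A^-2 - 2A^2 + A^6 - 2A^10 + A^14 (w = -6)
1 component over 12 crossings, w = -6
27 Fox colorings among 3^12, |V(-1)| = 9: tricolorable
why: |V(-1)| = 9: so tricolorable, since 3 divides 9


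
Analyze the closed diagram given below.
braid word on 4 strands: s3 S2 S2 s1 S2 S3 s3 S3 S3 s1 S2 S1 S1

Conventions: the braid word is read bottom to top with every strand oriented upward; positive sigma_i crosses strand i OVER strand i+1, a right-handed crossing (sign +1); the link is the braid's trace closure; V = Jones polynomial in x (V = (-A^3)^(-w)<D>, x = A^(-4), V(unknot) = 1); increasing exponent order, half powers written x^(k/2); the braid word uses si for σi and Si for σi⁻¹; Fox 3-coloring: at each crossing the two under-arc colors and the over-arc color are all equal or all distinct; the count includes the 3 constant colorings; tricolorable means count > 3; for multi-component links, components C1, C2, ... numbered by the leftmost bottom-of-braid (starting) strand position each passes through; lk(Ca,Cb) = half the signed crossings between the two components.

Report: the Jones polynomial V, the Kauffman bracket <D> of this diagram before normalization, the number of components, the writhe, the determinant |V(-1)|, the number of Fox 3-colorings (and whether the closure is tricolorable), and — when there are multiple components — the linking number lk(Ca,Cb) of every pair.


Jones polynomial: V(x) = x^-9 - 2x^-8 + 2x^-7 - 3x^-6 + 3x^-5 - 3x^-4 + 3x^-3 - x^-2 + x^-1
<D> = -A^-11 + A^-7 - 3A^-3 + 3A - 3A^5 + 3A^9 - 2A^13 + 2A^17 - A^21; writhe -5
components 1, writhe -5 (13 crossings)
3-colorings: 3 of 3^13, det 19 — not tricolorable
note: inverse pairs cancel, leaving σ3 σ2⁻¹ σ2⁻¹ σ1 σ2⁻¹ σ3⁻¹ σ3⁻¹ σ1 σ2⁻¹ σ1⁻¹ σ1⁻¹


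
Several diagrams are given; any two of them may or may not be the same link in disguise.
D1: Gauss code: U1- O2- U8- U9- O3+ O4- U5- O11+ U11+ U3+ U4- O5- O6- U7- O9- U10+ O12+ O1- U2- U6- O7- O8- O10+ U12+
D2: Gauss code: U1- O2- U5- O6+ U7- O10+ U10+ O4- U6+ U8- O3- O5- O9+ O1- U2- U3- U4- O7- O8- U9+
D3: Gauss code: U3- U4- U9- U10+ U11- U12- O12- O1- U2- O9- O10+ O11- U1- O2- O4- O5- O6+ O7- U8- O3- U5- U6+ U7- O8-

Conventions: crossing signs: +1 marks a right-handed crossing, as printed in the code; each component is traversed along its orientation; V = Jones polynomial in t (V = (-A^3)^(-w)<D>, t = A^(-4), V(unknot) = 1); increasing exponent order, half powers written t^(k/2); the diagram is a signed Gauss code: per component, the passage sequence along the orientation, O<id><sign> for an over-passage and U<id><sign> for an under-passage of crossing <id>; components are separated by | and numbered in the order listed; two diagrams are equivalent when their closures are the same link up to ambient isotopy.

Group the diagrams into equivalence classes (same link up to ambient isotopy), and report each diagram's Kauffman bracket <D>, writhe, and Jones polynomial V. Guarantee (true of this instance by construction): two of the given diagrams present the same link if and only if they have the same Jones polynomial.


grouping into links: {D1} | {D2} | {D3}
V(D1) = -t^-4 + t^-3 + t^-1  (w -4, c 12, <D> = A^-8 + 1 - A^4)
V(D2) = -t^-6 + t^-5 - t^-4 + 2t^-3 - t^-2 + t^-1  [10 crossings, <D> = A^-8 - A^-4 + 2 - A^4 + A^8 - A^12, w = -4]
D3 (bracket A^-16 + 2A^-8 - 2A^-4 + 1 - 2A^4 + A^8; 12 crossings at w = -8): V = t^-8 - 2t^-7 + t^-6 - 2t^-5 + 2t^-4 + t^-2
why: 3 values of V(t) split the 3 diagrams


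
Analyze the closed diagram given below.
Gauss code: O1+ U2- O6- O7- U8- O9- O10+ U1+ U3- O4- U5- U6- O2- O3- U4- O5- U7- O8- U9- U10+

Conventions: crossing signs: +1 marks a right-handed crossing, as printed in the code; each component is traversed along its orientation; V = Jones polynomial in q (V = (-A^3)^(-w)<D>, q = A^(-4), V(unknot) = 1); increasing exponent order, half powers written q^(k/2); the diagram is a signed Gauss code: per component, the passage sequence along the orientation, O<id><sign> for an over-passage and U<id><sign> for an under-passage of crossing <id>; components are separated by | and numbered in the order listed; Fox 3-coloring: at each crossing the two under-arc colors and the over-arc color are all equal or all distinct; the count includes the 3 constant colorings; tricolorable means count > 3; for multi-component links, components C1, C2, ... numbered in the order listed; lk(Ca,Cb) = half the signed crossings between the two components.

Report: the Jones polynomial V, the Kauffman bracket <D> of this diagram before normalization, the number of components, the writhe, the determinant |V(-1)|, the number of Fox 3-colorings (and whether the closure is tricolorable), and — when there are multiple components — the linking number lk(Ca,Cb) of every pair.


V(q) = -q^-7 + q^-6 - q^-5 + q^-4 + q^-2
bracket: A^-10 + A^-2 - A^2 + A^6 - A^10, w = -6
1 component, writhe -6, over 10 crossings
det 5, colorings 3 of 3^10 — not tricolorable
observation: V spans 5 powers of q: at least 5 crossings in any diagram


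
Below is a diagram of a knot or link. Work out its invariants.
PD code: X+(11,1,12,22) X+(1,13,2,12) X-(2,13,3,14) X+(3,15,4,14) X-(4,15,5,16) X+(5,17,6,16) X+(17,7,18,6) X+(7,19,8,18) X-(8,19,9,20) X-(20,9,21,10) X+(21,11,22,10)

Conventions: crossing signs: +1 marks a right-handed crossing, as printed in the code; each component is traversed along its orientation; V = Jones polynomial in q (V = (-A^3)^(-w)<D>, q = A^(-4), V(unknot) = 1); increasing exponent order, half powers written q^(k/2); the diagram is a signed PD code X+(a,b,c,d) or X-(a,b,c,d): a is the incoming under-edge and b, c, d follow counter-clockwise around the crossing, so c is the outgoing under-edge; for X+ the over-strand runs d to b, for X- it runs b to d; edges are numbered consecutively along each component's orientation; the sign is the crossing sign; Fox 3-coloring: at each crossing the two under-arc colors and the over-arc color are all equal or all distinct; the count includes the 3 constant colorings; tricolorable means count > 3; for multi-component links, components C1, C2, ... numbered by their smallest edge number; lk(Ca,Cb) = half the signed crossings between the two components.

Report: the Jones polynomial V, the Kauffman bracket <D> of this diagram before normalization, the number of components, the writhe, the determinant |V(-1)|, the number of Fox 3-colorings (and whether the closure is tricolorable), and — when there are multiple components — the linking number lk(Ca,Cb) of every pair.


Jones polynomial: V(q) = q + q^3 - q^4
<D> = A^-7 - A^-3 - A^5; writhe +3
components 1, writhe +3 (11 crossings)
3-colorings: 9 of 3^11, det 3 — tricolorable
note: V spans 3 powers of q: at least 3 crossings in any diagram


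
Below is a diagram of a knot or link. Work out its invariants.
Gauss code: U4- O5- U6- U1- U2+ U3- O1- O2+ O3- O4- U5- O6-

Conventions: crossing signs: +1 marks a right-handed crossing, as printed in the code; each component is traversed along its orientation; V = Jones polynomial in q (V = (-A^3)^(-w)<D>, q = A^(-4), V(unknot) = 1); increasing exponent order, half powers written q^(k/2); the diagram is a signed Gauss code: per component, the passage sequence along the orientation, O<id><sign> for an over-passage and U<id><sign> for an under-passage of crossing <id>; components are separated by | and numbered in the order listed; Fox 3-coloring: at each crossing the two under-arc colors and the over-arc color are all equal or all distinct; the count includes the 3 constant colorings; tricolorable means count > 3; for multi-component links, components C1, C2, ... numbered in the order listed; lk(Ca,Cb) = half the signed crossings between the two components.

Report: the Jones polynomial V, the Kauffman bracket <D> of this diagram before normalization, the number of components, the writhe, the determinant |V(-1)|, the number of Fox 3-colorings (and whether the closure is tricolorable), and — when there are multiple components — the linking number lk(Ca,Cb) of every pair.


Jones polynomial: V(q) = -q^-4 + q^-3 + q^-1
<D> = A^-8 + 1 - A^4; writhe -4
components 1, writhe -4 (6 crossings)
3-colorings: 9 of 3^6, det 3 — tricolorable
note: w = -4 (over 6 crossings) is diagram-only; (-A^3)^(4) removes it from V


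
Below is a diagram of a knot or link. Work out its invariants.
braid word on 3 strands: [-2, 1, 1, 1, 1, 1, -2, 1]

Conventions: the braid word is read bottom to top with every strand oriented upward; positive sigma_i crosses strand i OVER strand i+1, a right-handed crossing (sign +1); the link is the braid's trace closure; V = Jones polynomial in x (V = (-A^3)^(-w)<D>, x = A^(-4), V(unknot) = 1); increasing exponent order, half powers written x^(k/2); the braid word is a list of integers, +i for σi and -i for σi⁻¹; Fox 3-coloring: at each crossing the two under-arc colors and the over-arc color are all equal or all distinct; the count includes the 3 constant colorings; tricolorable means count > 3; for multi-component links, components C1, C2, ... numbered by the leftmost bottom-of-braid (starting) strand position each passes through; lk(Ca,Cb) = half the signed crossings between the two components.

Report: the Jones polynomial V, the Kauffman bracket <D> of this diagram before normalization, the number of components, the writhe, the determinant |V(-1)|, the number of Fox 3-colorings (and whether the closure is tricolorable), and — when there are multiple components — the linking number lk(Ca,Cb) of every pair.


Jones polynomial: V(x) = 1 - x + 2x^2 - 2x^3 + 3x^4 - 3x^5 + 2x^6 - 2x^7 + x^8
<D> = A^-20 - 2A^-16 + 2A^-12 - 3A^-8 + 3A^-4 - 2 + 2A^4 - A^8 + A^12; writhe +4
components 1, writhe +4 (8 crossings)
3-colorings: 3 of 3^8, det 17 — not tricolorable
note: |V(-1)| = 17: so not tricolorable, since 3 does not divide 17


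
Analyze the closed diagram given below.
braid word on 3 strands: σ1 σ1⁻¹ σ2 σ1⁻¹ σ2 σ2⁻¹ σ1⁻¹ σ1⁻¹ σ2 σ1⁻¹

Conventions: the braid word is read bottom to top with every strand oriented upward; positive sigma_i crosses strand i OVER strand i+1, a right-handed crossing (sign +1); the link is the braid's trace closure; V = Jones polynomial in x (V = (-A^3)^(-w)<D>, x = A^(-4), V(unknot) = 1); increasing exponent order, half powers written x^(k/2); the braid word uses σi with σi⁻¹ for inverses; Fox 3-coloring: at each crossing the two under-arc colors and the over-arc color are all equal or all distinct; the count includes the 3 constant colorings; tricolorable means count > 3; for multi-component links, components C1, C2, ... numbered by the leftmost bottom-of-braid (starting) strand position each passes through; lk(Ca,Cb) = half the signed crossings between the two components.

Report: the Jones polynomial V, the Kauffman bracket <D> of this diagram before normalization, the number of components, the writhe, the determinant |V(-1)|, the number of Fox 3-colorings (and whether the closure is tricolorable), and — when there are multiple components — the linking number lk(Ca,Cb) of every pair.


Jones polynomial: V(x) = x^-5 - 2x^-4 + 2x^-3 - 2x^-2 + 2x^-1 - 1 + x
<D> = A^-10 - A^-6 + 2A^-2 - 2A^2 + 2A^6 - 2A^10 + A^14; writhe -2
components 1, writhe -2 (10 crossings)
3-colorings: 3 of 3^10, det 11 — not tricolorable
note: the word shrinks to σ2 σ1⁻¹ σ1⁻¹ σ1⁻¹ σ2 σ1⁻¹ after cancelling


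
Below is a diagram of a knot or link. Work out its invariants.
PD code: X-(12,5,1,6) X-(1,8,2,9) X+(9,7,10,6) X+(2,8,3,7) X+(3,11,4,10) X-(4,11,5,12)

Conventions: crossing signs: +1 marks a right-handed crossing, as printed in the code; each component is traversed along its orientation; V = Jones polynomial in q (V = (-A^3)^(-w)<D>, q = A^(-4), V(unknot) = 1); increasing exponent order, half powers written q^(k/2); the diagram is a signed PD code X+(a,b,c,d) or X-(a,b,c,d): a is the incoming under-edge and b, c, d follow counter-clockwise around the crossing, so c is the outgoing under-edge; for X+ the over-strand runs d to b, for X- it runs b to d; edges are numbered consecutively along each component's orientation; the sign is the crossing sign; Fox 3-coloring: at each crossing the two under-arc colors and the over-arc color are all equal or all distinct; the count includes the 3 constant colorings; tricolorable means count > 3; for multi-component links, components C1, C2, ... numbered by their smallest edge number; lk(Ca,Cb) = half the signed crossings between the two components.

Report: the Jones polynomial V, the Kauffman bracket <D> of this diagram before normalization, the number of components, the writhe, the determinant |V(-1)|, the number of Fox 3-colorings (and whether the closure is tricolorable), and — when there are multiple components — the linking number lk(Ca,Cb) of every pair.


V = 1
<D> = 1 (w = 0)
1 component over 6 crossings, w = 0
3 Fox colorings among 3^6, |V(-1)| = 1: not tricolorable
why: w = 0 (over 6 crossings) is diagram-only; (-A^3)^(0) removes it from V


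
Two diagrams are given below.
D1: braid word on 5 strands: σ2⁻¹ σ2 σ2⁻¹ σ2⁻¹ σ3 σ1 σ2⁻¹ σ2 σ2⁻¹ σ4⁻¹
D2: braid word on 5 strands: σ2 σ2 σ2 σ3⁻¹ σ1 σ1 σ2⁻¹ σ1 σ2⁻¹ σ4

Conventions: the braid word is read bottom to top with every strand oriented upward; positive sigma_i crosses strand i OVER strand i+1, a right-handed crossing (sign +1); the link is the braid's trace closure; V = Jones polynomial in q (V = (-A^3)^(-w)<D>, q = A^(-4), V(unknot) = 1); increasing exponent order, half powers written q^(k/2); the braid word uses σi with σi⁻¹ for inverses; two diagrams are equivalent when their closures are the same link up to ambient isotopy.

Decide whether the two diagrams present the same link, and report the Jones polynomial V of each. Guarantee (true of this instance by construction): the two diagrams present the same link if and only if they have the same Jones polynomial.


equivalent: no
V(D1) = -q^-4 + q^-3 + q^-1  (w -2, c 10, <D> = A^-2 + A^6 - A^10)
V(D2) = q - q^2 + 2q^3 - q^4 + q^5 - q^6  (w +4, c 10, <D> = -A^-12 + A^-8 - A^-4 + 2 - A^4 + A^8)
why: 2 classes among 2 diagrams; unequal V(q) rules out equality


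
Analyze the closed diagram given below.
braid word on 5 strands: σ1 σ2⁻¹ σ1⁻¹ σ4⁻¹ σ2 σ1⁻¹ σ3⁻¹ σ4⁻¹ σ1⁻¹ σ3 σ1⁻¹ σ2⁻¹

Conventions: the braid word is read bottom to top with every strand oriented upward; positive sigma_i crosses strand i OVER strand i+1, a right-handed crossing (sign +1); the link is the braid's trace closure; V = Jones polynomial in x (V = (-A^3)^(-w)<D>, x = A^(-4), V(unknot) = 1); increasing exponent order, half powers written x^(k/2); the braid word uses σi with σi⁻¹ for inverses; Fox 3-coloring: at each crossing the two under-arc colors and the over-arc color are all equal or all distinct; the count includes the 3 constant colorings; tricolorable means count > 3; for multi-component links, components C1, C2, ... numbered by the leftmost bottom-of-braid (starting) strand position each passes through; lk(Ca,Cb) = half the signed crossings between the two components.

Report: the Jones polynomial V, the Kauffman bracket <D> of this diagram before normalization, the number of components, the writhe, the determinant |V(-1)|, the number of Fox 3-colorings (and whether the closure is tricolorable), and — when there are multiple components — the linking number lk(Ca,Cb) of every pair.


V(x) = x^-7 - x^-6 + 2x^-5 - 2x^-4 + 3x^-3 - x^-2 + 2x^-1
bracket: 2A^-14 - A^-10 + 3A^-6 - 2A^-2 + 2A^2 - A^6 + A^10, w = -6
3 components, writhe -6, over 12 crossings
lk(C1,C2) = +1
linking number lk(C1,C3) = -2
lk(C2,C3): -1
det 12, colorings 9 of 3^12 — tricolorable
observation: the span of V is 6, within the link bound 12 + 3 - 1


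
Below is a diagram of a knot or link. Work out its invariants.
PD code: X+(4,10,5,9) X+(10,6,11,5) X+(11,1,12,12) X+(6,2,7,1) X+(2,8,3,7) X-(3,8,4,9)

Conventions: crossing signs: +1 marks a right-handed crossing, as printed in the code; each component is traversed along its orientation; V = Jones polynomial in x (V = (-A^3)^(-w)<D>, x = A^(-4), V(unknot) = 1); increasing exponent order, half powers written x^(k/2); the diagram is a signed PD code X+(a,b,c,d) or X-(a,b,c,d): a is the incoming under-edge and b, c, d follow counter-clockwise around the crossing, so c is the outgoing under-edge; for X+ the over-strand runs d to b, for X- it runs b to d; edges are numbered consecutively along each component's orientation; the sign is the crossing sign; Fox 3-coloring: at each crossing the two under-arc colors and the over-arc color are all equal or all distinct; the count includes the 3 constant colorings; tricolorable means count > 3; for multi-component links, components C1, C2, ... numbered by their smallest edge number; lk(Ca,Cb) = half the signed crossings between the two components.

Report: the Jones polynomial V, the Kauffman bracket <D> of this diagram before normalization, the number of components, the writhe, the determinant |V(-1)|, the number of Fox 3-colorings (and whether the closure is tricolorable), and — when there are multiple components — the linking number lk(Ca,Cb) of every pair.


V(x) = x + x^3 - x^4
bracket: -A^-4 + 1 + A^8, w = +4
1 component, writhe +4, over 6 crossings
det 3, colorings 9 of 3^6 — tricolorable
observation: V spans 3 powers of x: at least 3 crossings in any diagram


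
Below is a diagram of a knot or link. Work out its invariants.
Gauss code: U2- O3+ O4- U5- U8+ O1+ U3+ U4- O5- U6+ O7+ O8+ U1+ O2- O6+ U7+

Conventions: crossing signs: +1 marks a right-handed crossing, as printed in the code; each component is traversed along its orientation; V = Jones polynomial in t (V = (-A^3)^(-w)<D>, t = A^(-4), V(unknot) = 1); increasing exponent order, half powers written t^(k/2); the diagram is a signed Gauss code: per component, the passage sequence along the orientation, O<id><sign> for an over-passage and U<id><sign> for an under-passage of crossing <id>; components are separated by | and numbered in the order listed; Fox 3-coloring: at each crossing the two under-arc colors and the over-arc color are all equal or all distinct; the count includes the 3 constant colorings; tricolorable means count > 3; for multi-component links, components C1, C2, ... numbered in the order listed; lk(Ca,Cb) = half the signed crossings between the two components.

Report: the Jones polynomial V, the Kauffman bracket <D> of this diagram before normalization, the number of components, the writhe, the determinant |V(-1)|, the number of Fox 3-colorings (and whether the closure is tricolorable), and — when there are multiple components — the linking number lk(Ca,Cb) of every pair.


V(t) = t + t^3 - t^4
bracket: -A^-10 + A^-6 + A^2, w = +2
1 component, writhe +2, over 8 crossings
det 3, colorings 9 of 3^8 — tricolorable
observation: the span of V is 3, forcing >= 3 crossings in any diagram


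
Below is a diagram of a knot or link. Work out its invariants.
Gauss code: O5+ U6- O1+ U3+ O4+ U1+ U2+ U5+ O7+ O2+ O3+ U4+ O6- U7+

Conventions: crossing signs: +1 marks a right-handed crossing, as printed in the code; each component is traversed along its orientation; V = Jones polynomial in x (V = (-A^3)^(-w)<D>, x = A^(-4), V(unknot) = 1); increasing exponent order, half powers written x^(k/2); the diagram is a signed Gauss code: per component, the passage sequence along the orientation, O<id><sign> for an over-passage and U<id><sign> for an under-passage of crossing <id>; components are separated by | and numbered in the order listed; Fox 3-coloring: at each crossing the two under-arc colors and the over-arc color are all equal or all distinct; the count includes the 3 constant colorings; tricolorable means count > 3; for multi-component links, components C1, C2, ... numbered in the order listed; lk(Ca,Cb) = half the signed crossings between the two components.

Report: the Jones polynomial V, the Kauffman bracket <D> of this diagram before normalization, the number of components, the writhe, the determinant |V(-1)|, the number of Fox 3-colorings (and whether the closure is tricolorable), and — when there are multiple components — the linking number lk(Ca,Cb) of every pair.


V(x) = x - x^2 + 2x^3 - x^4 + x^5 - x^6
bracket: A^-9 - A^-5 + A^-1 - 2A^3 + A^7 - A^11, w = +5
1 component, writhe +5, over 7 crossings
det 7, colorings 3 of 3^7 — not tricolorable
observation: w = +5 (over 7 crossings) is diagram-only; (-A^3)^(-5) removes it from V


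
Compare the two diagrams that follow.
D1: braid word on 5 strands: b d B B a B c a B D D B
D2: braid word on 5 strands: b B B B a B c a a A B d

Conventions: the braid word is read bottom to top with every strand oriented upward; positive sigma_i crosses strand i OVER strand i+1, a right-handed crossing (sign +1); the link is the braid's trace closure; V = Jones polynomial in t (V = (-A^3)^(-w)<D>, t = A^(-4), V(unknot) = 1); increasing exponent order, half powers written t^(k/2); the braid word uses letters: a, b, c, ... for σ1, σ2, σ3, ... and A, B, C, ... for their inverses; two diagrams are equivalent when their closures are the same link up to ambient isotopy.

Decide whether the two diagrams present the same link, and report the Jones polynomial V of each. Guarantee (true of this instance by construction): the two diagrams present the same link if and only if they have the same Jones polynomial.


equivalent: yes
D1 (bracket A^-10 - A^-6 + 2A^-2 - 2A^2 + 2A^6 - 2A^10 + A^14; 12 crossings at w = -2): V = t^-5 - 2t^-4 + 2t^-3 - 2t^-2 + 2t^-1 - 1 + t
V(D2) = t^-5 - 2t^-4 + 2t^-3 - 2t^-2 + 2t^-1 - 1 + t  [12 crossings, <D> = A^-4 - 1 + 2A^4 - 2A^8 + 2A^12 - 2A^16 + A^20, w = 0]
observation: Markov moves rewrite D1 (12 crossings) into D2 (12)


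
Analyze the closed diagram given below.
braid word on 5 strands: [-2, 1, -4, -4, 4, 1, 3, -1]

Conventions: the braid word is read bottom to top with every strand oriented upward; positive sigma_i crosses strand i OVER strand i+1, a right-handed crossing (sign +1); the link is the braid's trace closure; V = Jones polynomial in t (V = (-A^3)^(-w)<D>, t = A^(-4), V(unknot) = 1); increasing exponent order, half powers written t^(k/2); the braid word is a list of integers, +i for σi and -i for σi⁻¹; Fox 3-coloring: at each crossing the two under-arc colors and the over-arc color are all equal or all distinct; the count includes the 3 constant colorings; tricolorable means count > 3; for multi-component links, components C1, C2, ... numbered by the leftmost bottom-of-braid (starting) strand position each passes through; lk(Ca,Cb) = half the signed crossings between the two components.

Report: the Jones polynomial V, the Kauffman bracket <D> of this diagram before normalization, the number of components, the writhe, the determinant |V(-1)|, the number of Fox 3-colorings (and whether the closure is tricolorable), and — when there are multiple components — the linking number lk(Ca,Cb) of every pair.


Jones polynomial: V(t) = 1
<D> = 1; writhe 0
components 1, writhe 0 (8 crossings)
3-colorings: 3 of 3^8, det 1 — not tricolorable
note: det 1 = |V(-1)|; not divisible by 3, so not tricolorable
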